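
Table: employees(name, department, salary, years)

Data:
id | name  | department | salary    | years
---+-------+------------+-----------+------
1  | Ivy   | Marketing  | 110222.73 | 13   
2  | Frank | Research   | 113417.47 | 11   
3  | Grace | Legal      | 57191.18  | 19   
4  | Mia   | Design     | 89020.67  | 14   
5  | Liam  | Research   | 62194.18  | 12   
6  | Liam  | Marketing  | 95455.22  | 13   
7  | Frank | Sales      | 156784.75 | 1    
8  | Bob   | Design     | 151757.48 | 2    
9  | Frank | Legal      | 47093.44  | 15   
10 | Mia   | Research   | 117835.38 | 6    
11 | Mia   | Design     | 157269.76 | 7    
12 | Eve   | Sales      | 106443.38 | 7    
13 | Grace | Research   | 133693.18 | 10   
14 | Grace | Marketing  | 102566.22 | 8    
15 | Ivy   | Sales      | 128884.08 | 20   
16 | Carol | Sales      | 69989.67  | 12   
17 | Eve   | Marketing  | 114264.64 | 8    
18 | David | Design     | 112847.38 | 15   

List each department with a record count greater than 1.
SELECT department, COUNT(*) as cnt
FROM employees
GROUP BY department
HAVING COUNT(*) > 1

Result:
  Design: 4
  Legal: 2
  Marketing: 4
  Research: 4
  Sales: 4

Note: HAVING filters groups after aggregation, WHERE filters rows before.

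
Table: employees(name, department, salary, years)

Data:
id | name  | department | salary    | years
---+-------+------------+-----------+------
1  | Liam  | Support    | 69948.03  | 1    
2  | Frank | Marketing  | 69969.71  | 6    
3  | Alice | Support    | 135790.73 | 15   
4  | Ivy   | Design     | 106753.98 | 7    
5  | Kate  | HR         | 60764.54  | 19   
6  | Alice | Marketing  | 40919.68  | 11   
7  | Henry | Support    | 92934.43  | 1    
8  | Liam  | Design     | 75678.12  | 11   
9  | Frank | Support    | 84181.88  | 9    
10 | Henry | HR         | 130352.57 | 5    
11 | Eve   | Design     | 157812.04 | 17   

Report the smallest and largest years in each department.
SELECT department, MIN(years), MAX(years)
FROM employees
GROUP BY department

Result:
  Design: min=7, max=17
  HR: min=5, max=19
  Marketing: min=6, max=11
  Support: min=1, max=15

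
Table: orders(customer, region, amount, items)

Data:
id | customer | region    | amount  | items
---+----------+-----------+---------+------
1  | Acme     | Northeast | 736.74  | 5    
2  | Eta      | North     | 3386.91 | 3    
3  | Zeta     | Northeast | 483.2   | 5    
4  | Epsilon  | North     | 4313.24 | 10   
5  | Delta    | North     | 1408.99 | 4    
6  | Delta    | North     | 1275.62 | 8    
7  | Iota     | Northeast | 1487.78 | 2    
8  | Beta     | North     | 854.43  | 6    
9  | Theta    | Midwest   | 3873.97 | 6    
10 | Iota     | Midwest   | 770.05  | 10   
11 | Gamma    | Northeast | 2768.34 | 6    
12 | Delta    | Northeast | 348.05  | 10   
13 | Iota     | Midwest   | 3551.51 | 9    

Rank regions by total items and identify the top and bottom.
SELECT region, SUM(items)
FROM orders
GROUP BY region
ORDER BY SUM(items)

All groups:
  Midwest: 25
  Northeast: 28
  North: 31

Highest: North (31)
Lowest: Midwest (25)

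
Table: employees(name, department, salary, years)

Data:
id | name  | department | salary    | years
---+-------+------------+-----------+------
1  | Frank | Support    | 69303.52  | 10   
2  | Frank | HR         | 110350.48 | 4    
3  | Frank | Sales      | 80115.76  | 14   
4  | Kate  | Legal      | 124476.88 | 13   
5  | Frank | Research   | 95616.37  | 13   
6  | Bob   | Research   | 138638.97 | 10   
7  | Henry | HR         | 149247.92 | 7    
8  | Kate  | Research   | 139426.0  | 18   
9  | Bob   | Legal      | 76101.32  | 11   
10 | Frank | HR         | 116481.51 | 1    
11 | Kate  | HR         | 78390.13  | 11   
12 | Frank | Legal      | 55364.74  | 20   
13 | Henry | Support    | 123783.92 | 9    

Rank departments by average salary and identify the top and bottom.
SELECT department, AVG(salary)
FROM employees
GROUP BY department
ORDER BY AVG(salary)

All groups:
  Sales: 80115.76
  Legal: 85314.31
  Support: 96543.72
  HR: 113617.51
  Research: 124560.45

Highest: Research (124560.45)
Lowest: Sales (80115.76)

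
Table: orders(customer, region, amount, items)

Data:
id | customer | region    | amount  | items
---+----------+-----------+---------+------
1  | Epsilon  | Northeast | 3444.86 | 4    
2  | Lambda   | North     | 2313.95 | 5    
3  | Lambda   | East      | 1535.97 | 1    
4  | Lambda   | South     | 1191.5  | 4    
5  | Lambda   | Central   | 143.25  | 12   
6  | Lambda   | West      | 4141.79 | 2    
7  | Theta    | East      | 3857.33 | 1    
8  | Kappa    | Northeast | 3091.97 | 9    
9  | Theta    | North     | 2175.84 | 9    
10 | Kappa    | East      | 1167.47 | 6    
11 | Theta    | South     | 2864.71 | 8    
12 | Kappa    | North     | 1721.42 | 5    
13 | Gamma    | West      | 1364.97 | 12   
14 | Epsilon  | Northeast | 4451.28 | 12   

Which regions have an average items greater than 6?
SELECT region, AVG(items)
FROM orders
GROUP BY region
HAVING AVG(items) > 6

Result:
  Central: avg=12.00
  North: avg=6.33
  Northeast: avg=8.33
  West: avg=7.00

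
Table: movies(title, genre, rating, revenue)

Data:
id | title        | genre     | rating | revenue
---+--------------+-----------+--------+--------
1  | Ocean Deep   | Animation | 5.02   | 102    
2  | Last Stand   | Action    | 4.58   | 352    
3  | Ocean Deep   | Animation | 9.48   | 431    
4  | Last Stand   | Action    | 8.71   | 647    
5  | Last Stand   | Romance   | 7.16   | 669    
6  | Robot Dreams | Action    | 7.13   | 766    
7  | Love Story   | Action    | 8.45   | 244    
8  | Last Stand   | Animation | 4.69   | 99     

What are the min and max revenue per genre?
SELECT genre, MIN(revenue), MAX(revenue)
FROM movies
GROUP BY genre

Result:
  Action: min=244, max=766
  Animation: min=99, max=431
  Romance: min=669, max=669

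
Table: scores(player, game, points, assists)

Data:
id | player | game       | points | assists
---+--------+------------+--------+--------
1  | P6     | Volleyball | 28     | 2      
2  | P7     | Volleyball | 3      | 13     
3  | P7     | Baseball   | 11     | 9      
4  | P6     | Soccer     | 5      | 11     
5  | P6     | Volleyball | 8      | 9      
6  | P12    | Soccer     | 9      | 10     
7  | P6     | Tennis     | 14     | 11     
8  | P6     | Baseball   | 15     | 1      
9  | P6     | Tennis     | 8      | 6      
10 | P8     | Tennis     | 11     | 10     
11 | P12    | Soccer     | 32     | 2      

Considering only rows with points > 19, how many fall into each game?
SELECT game, COUNT(*)
FROM scores
WHERE points > 19
GROUP BY game

Note: WHERE filters rows before grouping.

Result:
  Soccer: 1
  Volleyball: 1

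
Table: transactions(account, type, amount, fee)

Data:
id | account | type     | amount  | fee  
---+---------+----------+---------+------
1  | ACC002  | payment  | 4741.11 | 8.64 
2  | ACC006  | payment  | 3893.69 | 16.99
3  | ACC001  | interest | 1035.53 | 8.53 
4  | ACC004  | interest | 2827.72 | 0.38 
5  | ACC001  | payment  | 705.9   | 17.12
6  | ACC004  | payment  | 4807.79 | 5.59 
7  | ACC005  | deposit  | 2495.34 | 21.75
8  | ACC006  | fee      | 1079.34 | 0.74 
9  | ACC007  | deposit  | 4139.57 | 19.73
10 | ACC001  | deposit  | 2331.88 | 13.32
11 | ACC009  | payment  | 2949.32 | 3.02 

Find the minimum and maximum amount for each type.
SELECT type, MIN(amount), MAX(amount)
FROM transactions
GROUP BY type

Result:
  deposit: min=2331.88, max=4139.57
  fee: min=1079.34, max=1079.34
  interest: min=1035.53, max=2827.72
  payment: min=705.90, max=4807.79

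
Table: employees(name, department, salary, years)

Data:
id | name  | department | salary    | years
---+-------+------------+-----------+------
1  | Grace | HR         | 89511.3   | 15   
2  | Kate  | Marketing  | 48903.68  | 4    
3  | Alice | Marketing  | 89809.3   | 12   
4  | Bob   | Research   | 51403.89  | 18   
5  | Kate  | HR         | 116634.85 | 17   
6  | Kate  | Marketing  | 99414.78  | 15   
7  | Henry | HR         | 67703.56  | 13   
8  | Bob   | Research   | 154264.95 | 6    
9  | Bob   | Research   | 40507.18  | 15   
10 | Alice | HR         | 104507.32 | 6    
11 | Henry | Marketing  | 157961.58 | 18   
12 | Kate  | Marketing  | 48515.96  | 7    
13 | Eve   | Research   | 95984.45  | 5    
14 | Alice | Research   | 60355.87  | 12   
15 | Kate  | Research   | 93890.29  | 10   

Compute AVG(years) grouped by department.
SELECT department, AVG(years) as result
FROM employees
GROUP BY department

Result:
  HR: 12.75
  Marketing: 11.20
  Research: 11.00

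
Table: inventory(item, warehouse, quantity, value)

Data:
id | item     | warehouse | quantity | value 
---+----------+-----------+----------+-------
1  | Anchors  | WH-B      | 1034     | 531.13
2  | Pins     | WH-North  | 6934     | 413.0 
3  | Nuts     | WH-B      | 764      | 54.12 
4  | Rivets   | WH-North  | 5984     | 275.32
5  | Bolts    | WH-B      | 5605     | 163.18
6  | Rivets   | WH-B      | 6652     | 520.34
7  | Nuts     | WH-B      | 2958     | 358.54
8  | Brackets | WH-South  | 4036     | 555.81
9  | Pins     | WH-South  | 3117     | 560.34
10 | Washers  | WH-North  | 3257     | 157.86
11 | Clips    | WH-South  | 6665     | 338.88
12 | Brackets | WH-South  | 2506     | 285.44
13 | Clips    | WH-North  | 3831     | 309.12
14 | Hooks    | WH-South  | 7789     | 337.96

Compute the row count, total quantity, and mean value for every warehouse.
SELECT warehouse,
       COUNT(*) as cnt,
       SUM(quantity) as total_quantity,
       AVG(value) as avg_value
FROM inventory
GROUP BY warehouse

Result:
  WH-B: 5 records, 17013 total quantity, 325.46 avg value
  WH-North: 4 records, 20006 total quantity, 288.83 avg value
  WH-South: 5 records, 24113 total quantity, 415.69 avg value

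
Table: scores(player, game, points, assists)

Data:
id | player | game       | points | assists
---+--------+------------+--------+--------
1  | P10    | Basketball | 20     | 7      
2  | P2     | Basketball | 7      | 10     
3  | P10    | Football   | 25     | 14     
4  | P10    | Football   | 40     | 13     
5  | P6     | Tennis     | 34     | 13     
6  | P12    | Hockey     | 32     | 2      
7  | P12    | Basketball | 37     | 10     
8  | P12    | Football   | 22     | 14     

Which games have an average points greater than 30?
SELECT game, AVG(points)
FROM scores
GROUP BY game
HAVING AVG(points) > 30

Result:
  Hockey: avg=32.00
  Tennis: avg=34.00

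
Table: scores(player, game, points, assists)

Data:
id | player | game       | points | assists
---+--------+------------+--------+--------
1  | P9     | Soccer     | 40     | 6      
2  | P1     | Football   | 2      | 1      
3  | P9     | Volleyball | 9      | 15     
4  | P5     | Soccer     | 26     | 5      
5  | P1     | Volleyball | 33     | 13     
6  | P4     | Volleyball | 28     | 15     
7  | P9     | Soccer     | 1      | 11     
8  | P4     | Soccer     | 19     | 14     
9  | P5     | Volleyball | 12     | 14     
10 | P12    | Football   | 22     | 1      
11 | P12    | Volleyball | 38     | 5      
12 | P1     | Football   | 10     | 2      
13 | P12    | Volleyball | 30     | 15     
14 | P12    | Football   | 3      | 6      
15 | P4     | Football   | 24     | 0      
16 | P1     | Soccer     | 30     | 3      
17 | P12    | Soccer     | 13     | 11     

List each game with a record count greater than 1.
SELECT game, COUNT(*) as cnt
FROM scores
GROUP BY game
HAVING COUNT(*) > 1

Result:
  Football: 5
  Soccer: 6
  Volleyball: 6

Note: HAVING filters groups after aggregation, WHERE filters rows before.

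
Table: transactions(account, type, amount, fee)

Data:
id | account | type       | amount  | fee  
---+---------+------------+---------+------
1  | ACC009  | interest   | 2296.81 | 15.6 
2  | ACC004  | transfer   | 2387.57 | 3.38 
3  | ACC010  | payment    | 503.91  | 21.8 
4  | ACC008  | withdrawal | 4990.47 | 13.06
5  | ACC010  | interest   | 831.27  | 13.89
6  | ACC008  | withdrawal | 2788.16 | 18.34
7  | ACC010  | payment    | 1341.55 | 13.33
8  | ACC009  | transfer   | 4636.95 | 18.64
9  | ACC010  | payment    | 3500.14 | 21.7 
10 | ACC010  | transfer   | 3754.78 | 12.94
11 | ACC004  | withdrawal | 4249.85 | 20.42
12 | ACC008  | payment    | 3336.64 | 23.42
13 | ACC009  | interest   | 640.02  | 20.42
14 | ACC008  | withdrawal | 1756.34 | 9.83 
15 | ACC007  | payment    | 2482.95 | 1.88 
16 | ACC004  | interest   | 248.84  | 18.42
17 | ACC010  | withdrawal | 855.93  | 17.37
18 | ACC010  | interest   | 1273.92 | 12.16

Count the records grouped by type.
SELECT type, COUNT(*) as count
FROM transactions
GROUP BY type

Result:
  interest: 5
  payment: 5
  transfer: 3
  withdrawal: 5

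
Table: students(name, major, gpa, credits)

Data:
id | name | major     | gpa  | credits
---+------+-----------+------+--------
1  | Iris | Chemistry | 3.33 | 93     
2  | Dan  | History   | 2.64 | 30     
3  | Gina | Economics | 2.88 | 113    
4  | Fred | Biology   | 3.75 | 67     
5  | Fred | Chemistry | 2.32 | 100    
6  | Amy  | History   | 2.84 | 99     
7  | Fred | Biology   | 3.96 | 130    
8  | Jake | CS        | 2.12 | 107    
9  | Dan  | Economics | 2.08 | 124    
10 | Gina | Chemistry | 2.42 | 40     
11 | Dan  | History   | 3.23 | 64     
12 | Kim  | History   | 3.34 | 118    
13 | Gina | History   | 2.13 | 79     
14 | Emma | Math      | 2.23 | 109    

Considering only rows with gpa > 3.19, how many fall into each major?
SELECT major, COUNT(*)
FROM students
WHERE gpa > 3.19
GROUP BY major

Note: WHERE filters rows before grouping.

Result:
  Biology: 2
  Chemistry: 1
  History: 2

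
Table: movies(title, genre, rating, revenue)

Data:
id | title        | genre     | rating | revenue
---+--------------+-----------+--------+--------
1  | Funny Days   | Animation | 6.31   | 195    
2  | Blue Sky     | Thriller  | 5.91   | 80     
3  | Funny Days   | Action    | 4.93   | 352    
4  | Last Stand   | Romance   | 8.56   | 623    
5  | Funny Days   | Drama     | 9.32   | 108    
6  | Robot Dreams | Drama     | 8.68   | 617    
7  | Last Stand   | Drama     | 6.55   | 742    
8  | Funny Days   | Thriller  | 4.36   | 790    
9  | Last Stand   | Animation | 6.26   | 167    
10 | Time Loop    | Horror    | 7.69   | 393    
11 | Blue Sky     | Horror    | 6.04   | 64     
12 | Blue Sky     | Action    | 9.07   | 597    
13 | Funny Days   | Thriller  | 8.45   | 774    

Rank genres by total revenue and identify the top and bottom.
SELECT genre, SUM(revenue)
FROM movies
GROUP BY genre
ORDER BY SUM(revenue)

All groups:
  Animation: 362
  Horror: 457
  Romance: 623
  Action: 949
  Drama: 1467
  Thriller: 1644

Highest: Thriller (1644)
Lowest: Animation (362)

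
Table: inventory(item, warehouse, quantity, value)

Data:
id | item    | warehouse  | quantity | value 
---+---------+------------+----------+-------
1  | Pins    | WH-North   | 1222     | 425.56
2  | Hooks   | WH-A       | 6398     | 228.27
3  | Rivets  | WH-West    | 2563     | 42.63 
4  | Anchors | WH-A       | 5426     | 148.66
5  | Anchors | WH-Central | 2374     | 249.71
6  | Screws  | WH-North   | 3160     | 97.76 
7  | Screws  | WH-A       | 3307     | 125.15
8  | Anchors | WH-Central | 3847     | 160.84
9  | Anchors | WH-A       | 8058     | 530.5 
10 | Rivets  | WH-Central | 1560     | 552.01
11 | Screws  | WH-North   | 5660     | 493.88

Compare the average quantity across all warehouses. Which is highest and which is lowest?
SELECT warehouse, AVG(quantity)
FROM inventory
GROUP BY warehouse
ORDER BY AVG(quantity)

All groups:
  WH-West: 2563.00
  WH-Central: 2593.67
  WH-North: 3347.33
  WH-A: 5797.25

Highest: WH-A (5797.25)
Lowest: WH-West (2563.00)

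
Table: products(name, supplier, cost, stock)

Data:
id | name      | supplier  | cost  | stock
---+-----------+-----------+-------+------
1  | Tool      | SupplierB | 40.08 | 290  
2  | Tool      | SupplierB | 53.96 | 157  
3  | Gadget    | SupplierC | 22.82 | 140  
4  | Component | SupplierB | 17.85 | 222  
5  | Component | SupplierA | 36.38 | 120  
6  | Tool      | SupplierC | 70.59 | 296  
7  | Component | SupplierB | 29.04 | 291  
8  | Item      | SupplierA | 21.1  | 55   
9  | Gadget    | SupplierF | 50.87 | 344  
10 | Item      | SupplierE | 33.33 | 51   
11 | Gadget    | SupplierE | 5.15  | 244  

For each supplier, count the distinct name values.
SELECT supplier, COUNT(DISTINCT name)
FROM products
GROUP BY supplier

Result:
  SupplierA: 2 distinct
  SupplierB: 2 distinct
  SupplierC: 2 distinct
  SupplierE: 2 distinct
  SupplierF: 1 distinct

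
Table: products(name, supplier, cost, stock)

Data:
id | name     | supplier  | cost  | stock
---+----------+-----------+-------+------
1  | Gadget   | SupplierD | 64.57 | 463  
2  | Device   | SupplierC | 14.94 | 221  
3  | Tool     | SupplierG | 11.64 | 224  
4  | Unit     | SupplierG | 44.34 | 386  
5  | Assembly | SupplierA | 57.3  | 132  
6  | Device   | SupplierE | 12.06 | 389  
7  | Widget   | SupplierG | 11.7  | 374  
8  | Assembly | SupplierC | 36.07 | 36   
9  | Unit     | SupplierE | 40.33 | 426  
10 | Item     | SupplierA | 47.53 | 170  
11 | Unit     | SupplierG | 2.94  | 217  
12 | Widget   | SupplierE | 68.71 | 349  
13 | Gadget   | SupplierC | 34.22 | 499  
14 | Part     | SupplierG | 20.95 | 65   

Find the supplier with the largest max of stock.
SELECT supplier, MAX(stock) as val
FROM products
GROUP BY supplier
ORDER BY val DESC
LIMIT 1

Result: SupplierC with max(stock) = 499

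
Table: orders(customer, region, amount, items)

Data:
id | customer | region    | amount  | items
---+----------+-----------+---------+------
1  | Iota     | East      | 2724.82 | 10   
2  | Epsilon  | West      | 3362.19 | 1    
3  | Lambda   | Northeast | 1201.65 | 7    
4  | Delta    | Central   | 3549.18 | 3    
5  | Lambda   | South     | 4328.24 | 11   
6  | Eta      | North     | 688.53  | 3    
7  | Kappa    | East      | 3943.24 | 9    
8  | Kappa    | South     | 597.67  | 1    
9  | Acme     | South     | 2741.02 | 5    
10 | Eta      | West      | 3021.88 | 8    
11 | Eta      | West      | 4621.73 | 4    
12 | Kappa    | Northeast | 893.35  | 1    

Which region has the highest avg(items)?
SELECT region, AVG(items) as val
FROM orders
GROUP BY region
ORDER BY val DESC
LIMIT 1

Result: East with avg(items) = 9.50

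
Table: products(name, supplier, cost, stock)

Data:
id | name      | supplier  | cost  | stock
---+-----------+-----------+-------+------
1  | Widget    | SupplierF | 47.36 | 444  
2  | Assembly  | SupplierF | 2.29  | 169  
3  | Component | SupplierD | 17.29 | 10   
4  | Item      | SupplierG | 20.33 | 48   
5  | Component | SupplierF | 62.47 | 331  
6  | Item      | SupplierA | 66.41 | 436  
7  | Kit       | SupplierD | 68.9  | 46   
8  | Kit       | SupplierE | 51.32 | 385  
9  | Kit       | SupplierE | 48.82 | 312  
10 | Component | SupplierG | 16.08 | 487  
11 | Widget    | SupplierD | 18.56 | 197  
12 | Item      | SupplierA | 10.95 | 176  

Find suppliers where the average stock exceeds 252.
SELECT supplier, AVG(stock)
FROM products
GROUP BY supplier
HAVING AVG(stock) > 252

Result:
  SupplierA: avg=306.00
  SupplierE: avg=348.50
  SupplierF: avg=314.67
  SupplierG: avg=267.50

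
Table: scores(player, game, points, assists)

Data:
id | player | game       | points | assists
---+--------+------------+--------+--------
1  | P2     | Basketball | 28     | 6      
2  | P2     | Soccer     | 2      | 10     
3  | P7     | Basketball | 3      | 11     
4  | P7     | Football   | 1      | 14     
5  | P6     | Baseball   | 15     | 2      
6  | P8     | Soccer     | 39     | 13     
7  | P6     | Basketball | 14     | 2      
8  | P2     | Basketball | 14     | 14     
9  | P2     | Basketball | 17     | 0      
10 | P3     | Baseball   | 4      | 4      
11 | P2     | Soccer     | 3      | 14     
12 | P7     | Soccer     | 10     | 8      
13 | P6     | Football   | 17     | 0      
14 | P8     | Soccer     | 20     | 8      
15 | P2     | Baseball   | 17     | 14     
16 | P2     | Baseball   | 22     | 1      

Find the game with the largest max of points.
SELECT game, MAX(points) as val
FROM scores
GROUP BY game
ORDER BY val DESC
LIMIT 1

Result: Soccer with max(points) = 39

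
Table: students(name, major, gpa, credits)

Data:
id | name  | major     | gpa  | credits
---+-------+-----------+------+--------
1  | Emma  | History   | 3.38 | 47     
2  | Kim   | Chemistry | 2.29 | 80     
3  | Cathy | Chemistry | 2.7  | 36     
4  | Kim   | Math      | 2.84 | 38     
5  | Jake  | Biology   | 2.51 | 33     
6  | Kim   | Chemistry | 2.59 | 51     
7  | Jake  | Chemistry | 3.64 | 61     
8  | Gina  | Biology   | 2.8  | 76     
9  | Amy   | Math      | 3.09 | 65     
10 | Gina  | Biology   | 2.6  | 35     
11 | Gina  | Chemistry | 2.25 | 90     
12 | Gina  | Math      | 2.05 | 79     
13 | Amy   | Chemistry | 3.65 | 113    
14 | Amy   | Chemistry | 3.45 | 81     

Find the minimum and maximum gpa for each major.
SELECT major, MIN(gpa), MAX(gpa)
FROM students
GROUP BY major

Result:
  Biology: min=2.51, max=2.80
  Chemistry: min=2.25, max=3.65
  History: min=3.38, max=3.38
  Math: min=2.05, max=3.09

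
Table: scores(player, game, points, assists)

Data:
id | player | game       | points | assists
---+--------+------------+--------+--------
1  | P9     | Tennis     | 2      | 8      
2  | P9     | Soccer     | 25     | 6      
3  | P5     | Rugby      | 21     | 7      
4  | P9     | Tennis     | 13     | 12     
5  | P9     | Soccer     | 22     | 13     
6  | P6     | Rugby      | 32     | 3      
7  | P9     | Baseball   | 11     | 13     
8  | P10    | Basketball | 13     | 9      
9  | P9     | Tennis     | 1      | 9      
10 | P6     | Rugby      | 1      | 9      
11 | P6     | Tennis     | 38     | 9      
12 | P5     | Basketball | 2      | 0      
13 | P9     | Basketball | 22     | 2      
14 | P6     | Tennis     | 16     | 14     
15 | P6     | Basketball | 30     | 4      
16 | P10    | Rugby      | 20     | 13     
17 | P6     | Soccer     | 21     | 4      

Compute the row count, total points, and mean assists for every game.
SELECT game,
       COUNT(*) as cnt,
       SUM(points) as total_points,
       AVG(assists) as avg_assists
FROM scores
GROUP BY game

Result:
  Baseball: 1 records, 11 total points, 13.00 avg assists
  Basketball: 4 records, 67 total points, 3.75 avg assists
  Rugby: 4 records, 74 total points, 8.00 avg assists
  Soccer: 3 records, 68 total points, 7.67 avg assists
  Tennis: 5 records, 70 total points, 10.40 avg assists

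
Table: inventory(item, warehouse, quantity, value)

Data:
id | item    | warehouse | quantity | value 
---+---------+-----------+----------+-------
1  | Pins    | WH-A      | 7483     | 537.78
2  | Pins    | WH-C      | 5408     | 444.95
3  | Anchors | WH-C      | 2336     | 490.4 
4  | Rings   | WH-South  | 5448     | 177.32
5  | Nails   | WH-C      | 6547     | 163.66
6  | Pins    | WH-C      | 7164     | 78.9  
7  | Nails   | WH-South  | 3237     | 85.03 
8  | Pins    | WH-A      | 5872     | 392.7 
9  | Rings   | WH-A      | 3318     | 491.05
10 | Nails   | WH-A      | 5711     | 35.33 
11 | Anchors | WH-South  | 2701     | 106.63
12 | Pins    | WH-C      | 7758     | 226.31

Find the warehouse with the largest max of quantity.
SELECT warehouse, MAX(quantity) as val
FROM inventory
GROUP BY warehouse
ORDER BY val DESC
LIMIT 1

Result: WH-C with max(quantity) = 7758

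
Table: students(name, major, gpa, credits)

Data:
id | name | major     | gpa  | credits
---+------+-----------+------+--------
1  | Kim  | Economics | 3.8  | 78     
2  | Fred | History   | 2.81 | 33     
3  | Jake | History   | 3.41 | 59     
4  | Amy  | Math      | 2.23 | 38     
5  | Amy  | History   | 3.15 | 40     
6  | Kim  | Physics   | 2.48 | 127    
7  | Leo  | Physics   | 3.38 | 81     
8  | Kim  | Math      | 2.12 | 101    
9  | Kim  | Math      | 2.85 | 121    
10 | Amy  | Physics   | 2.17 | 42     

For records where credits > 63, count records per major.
SELECT major, COUNT(*)
FROM students
WHERE credits > 63
GROUP BY major

Note: WHERE filters rows before grouping.

Result:
  Economics: 1
  Math: 2
  Physics: 2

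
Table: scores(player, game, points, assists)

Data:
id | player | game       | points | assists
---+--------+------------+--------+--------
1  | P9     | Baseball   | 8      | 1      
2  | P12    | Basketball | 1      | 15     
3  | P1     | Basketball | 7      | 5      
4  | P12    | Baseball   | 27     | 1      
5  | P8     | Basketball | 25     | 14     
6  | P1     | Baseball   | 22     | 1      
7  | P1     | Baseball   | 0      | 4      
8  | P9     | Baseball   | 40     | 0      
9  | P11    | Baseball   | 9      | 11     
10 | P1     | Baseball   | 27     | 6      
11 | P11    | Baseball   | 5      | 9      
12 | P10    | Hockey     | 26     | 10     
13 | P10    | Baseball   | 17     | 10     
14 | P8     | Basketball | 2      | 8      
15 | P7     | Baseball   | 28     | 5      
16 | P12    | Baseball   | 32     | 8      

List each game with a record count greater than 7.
SELECT game, COUNT(*) as cnt
FROM scores
GROUP BY game
HAVING COUNT(*) > 7

Result:
  Baseball: 11

Note: HAVING filters groups after aggregation, WHERE filters rows before.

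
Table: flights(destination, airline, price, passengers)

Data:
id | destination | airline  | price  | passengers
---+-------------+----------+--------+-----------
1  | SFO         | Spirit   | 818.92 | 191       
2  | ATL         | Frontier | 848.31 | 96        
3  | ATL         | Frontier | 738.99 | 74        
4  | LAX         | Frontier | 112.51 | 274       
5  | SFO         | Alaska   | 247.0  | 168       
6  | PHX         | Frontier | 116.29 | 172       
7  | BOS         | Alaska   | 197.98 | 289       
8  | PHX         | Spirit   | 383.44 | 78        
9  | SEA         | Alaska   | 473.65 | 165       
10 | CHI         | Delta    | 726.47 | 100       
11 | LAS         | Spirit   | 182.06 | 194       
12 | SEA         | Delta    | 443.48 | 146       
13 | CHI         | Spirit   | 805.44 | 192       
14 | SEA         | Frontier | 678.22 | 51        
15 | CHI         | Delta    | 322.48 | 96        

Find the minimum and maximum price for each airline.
SELECT airline, MIN(price), MAX(price)
FROM flights
GROUP BY airline

Result:
  Alaska: min=197.98, max=473.65
  Delta: min=322.48, max=726.47
  Frontier: min=112.51, max=848.31
  Spirit: min=182.06, max=818.92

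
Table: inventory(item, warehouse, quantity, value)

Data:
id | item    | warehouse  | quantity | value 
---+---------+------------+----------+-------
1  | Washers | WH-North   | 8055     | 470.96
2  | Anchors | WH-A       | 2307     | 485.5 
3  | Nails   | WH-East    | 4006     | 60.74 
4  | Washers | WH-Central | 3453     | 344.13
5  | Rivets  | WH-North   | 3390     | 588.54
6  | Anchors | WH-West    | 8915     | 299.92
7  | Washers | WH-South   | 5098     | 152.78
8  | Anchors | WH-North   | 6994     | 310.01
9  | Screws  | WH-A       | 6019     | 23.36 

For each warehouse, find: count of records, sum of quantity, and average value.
SELECT warehouse,
       COUNT(*) as cnt,
       SUM(quantity) as total_quantity,
       AVG(value) as avg_value
FROM inventory
GROUP BY warehouse

Result:
  WH-A: 2 records, 8326 total quantity, 254.43 avg value
  WH-Central: 1 records, 3453 total quantity, 344.13 avg value
  WH-East: 1 records, 4006 total quantity, 60.74 avg value
  WH-North: 3 records, 18439 total quantity, 456.50 avg value
  WH-South: 1 records, 5098 total quantity, 152.78 avg value
  WH-West: 1 records, 8915 total quantity, 299.92 avg value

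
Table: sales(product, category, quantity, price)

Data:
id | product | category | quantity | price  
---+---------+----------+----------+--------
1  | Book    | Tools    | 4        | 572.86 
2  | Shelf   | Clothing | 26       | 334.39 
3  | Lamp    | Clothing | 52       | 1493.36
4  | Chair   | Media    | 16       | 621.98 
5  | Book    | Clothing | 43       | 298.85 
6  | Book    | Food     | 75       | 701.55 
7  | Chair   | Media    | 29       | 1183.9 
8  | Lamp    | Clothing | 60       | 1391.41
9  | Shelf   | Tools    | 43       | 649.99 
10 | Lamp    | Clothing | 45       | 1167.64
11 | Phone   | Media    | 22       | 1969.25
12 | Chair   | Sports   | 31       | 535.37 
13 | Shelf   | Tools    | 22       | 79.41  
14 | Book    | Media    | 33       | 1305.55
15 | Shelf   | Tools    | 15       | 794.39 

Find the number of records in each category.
SELECT category, COUNT(*) as count
FROM sales
GROUP BY category

Result:
  Clothing: 5
  Food: 1
  Media: 4
  Sports: 1
  Tools: 4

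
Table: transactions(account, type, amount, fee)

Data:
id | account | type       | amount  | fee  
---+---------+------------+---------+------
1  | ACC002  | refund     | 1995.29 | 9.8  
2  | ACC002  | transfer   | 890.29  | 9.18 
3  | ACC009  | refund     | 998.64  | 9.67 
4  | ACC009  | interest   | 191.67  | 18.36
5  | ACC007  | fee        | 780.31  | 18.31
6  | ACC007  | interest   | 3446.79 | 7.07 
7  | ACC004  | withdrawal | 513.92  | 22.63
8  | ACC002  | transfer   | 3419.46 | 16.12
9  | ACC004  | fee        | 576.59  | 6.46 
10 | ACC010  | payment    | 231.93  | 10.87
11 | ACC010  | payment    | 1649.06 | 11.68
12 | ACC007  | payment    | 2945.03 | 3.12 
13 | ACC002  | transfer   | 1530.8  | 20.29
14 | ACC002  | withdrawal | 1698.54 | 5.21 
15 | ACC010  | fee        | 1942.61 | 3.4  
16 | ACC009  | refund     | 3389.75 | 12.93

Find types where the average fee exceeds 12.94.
SELECT type, AVG(fee)
FROM transactions
GROUP BY type
HAVING AVG(fee) > 12.94

Result:
  transfer: avg=15.20
  withdrawal: avg=13.92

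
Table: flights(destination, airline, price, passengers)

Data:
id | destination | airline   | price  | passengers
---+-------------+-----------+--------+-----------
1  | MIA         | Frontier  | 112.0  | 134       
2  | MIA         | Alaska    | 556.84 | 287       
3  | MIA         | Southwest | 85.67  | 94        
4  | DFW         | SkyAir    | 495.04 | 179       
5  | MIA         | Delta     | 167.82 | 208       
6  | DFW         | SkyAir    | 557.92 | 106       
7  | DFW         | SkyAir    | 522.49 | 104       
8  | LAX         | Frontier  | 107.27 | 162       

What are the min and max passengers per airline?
SELECT airline, MIN(passengers), MAX(passengers)
FROM flights
GROUP BY airline

Result:
  Alaska: min=287, max=287
  Delta: min=208, max=208
  Frontier: min=134, max=162
  SkyAir: min=104, max=179
  Southwest: min=94, max=94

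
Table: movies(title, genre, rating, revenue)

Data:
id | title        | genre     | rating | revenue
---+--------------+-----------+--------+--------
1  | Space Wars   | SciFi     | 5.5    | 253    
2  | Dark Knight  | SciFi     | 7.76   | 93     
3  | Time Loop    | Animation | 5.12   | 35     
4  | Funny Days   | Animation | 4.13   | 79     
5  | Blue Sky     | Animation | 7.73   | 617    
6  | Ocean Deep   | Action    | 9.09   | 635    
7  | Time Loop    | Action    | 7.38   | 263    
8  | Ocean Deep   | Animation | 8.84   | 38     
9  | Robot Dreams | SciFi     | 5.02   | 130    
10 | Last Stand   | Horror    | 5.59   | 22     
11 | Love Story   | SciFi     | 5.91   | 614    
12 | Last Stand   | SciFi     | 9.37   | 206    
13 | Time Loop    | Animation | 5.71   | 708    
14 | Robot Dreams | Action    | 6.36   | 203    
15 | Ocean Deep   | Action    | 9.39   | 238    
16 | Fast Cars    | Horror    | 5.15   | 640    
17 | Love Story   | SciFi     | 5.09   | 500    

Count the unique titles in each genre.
SELECT genre, COUNT(DISTINCT title)
FROM movies
GROUP BY genre

Result:
  Action: 3 distinct
  Animation: 4 distinct
  Horror: 2 distinct
  SciFi: 5 distinct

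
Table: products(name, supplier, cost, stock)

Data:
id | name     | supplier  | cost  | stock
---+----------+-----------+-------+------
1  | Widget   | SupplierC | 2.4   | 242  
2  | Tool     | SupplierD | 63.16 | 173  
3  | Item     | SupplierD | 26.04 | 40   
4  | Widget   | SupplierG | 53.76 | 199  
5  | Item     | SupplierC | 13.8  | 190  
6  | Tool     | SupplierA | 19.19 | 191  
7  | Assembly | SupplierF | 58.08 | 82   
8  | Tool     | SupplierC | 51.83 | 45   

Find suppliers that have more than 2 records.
SELECT supplier, COUNT(*) as cnt
FROM products
GROUP BY supplier
HAVING COUNT(*) > 2

Result:
  SupplierC: 3

Note: HAVING filters groups after aggregation, WHERE filters rows before.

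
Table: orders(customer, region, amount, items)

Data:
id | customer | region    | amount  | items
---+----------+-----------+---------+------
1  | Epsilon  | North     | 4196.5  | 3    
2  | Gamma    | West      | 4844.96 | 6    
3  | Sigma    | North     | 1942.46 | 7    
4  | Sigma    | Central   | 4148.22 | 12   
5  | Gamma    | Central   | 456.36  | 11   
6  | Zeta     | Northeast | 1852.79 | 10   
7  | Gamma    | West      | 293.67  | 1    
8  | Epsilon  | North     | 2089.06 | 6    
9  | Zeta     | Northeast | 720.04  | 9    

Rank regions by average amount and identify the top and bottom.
SELECT region, AVG(amount)
FROM orders
GROUP BY region
ORDER BY AVG(amount)

All groups:
  Northeast: 1286.42
  Central: 2302.29
  West: 2569.32
  North: 2742.67

Highest: North (2742.67)
Lowest: Northeast (1286.42)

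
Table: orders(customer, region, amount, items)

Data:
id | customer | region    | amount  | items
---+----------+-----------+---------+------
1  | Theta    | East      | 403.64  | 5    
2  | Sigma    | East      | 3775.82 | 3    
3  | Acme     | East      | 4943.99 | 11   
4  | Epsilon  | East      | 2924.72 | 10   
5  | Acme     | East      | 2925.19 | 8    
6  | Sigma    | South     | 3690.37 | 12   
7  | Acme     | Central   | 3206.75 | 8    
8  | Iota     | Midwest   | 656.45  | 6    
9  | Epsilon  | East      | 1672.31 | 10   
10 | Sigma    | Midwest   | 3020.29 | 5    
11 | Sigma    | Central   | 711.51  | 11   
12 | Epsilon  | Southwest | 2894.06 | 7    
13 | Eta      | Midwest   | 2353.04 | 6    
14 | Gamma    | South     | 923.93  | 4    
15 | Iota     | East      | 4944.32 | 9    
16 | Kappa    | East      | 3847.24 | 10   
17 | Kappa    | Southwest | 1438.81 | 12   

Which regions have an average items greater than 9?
SELECT region, AVG(items)
FROM orders
GROUP BY region
HAVING AVG(items) > 9

Result:
  Central: avg=9.50
  Southwest: avg=9.50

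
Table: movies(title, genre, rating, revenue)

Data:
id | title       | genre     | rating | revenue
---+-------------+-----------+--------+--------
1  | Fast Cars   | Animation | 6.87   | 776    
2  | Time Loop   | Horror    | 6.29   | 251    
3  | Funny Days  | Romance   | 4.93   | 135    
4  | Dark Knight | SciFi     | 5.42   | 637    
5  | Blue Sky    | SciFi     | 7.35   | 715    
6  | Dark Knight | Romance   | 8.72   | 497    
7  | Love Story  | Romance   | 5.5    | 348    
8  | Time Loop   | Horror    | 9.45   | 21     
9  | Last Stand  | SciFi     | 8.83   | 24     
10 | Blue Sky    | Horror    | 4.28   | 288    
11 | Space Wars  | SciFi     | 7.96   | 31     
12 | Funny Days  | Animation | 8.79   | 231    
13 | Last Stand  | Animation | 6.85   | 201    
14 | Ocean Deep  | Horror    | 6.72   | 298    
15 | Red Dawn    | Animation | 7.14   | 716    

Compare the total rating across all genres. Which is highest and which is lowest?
SELECT genre, SUM(rating)
FROM movies
GROUP BY genre
ORDER BY SUM(rating)

All groups:
  Romance: 19.15
  Horror: 26.74
  SciFi: 29.56
  Animation: 29.65

Highest: Animation (29.65)
Lowest: Romance (19.15)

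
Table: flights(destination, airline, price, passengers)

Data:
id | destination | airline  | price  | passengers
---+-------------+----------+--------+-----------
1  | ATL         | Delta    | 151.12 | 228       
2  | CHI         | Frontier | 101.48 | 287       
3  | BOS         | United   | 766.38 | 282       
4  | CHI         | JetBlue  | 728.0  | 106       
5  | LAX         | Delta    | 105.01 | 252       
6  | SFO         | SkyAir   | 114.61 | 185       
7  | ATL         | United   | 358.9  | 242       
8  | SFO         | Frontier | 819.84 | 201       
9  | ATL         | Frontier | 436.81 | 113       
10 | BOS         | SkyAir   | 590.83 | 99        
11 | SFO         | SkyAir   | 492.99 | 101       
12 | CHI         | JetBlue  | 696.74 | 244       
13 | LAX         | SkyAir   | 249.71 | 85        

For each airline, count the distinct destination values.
SELECT airline, COUNT(DISTINCT destination)
FROM flights
GROUP BY airline

Result:
  Delta: 2 distinct
  Frontier: 3 distinct
  JetBlue: 1 distinct
  SkyAir: 3 distinct
  United: 2 distinct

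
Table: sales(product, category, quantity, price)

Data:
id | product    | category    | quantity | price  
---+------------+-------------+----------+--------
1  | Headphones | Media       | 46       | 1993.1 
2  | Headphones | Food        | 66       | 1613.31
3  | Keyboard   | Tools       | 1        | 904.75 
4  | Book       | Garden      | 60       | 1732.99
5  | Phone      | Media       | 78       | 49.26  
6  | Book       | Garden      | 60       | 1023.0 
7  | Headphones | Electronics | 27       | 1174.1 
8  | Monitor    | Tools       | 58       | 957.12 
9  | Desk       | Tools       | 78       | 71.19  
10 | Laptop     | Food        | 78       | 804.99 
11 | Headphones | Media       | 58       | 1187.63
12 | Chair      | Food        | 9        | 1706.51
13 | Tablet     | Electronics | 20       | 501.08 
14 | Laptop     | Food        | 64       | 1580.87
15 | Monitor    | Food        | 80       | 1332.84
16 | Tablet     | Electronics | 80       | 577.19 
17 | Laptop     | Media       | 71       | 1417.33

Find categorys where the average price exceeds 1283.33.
SELECT category, AVG(price)
FROM sales
GROUP BY category
HAVING AVG(price) > 1283.33

Result:
  Food: avg=1407.70
  Garden: avg=1378.00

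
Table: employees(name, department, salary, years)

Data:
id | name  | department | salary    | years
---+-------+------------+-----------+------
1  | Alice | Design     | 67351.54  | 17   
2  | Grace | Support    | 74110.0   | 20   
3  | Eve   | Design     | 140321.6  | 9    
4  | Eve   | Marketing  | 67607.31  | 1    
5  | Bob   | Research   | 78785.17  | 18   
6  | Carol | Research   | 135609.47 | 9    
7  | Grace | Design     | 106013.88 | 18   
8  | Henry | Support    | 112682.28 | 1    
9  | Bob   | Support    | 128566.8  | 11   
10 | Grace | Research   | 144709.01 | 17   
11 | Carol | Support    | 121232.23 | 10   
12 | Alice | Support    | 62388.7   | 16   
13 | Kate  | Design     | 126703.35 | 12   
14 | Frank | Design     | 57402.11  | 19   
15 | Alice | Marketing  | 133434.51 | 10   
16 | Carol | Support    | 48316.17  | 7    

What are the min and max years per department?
SELECT department, MIN(years), MAX(years)
FROM employees
GROUP BY department

Result:
  Design: min=9, max=19
  Marketing: min=1, max=10
  Research: min=9, max=18
  Support: min=1, max=20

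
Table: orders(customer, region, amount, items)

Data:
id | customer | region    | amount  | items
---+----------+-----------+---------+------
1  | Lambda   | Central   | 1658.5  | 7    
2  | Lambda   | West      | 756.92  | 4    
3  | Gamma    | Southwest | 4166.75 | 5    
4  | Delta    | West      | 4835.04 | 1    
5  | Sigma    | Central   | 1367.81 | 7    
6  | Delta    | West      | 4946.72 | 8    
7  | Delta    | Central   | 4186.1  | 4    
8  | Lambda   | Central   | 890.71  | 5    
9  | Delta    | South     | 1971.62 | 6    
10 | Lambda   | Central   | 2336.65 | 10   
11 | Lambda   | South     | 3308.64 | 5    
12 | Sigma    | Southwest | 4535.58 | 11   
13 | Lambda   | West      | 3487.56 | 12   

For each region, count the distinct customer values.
SELECT region, COUNT(DISTINCT customer)
FROM orders
GROUP BY region

Result:
  Central: 3 distinct
  South: 2 distinct
  Southwest: 2 distinct
  West: 2 distinct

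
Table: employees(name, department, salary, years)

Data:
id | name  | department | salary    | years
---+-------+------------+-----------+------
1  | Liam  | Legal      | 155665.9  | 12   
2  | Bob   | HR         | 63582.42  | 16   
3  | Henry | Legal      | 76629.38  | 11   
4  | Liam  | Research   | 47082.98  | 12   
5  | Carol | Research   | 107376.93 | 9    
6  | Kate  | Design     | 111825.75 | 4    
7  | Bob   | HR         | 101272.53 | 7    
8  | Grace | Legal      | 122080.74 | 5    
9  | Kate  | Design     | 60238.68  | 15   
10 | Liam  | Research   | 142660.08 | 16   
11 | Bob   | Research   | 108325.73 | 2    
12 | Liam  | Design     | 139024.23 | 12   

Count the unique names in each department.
SELECT department, COUNT(DISTINCT name)
FROM employees
GROUP BY department

Result:
  Design: 2 distinct
  HR: 1 distinct
  Legal: 3 distinct
  Research: 3 distinct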